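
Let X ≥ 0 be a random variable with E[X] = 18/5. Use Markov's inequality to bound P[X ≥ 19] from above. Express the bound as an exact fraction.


μ = E[X] = 18/5, a = 19.
Markov: P[X ≥ 19] ≤ μ/a = (18/5)/19 = 18/95.
Numerically: ≈ 0.189.
(Since a = 19 > μ = 3.600, the bound 18/95 is < 1 and informative.)

P[X ≥ 19] ≤ 18/95 ≈ 0.189.


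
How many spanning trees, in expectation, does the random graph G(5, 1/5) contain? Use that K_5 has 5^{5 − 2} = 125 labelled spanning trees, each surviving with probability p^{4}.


K_5 has 5^{5 − 2} = 125 labelled spanning trees.
For each such spanning tree H, let X_H = 1 if all 4 edges of H are present in G. Then P[X_H = 1] = p^{4} = (1/5)^{4} = 1/625.
By linearity: E[X] = Σ_H E[X_H] = 125 · p^{4} = 125 · 1/625 = 1/5.
Numerically: E[X] ≈ 0.2.

E[X] = 125 · (1/5)^{4} = 1/5 ≈ 0.2.


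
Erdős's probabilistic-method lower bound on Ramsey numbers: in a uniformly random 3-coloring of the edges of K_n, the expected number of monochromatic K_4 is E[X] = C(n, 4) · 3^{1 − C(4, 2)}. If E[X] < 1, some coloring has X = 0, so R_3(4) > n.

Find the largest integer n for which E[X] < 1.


We need C(n, 4) · 3^{1 − 6} < 1, i.e. C(n, 4) < 3^{6 − 1} = 243.
Check values of n near the boundary:
  n = 8: C(8, 4) = 70; 70 < 243? YES
  n = 9: C(9, 4) = 126; 126 < 243? YES
  n = 10: C(10, 4) = 210; 210 < 243? YES
  n = 11: C(11, 4) = 330; 330 < 243? NO
The largest n with C(n, 4) < 243 is n = 10 (where E[X] = 70/81 ≈ 0.86420). Hence R_3(4) > 10, i.e. R_3(4) ≥ 11.

Largest n = 10; hence R_3(4) > 10.


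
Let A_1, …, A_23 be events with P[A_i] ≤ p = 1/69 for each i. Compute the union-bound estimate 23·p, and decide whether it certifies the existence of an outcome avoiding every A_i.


Union bound: P[∪_{i=1}^{23} A_i] ≤ Σ_i P[A_i] ≤ 23·p = 23·(1/69) = 1/3.
Numerically: 1/3 ≈ 0.3333.
Is 1/3 < 1? YES.
Since P[∪ A_i] ≤ 1/3 < 1, the complement has P[∩ A_i^c] ≥ 1 − 1/3 = 2/3 > 0, so some outcome avoids every A_i.

23·p = 1/3 ≈ 0.3333; existence CERTIFIED by the union bound.


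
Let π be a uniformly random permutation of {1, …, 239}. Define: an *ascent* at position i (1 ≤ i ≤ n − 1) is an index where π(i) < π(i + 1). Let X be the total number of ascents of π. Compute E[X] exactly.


Write X = Σ X_I over i = 1, …, 238, with X_I the indicator of one ascent.
There are 238 indicators.
For each fixed i, the pair (π(i), π(i+1)) is a uniformly random ordered pair of distinct values from {1, …, 239}; by symmetry P[π(i) < π(i+1)] = 1/2.
By linearity: E[X] = 238 · (1/2) = (239 − 1) · (1/2) = 119 ≈ 119.000.

E[X] = 119 = 119.000.


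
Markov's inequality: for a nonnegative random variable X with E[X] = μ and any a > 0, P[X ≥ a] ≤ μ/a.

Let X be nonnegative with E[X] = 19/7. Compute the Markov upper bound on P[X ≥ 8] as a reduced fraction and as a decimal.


μ = E[X] = 19/7, a = 8.
Markov: P[X ≥ 8] ≤ μ/a = (19/7)/8 = 19/56.
Numerically: ≈ 0.339.
(Since a = 8 > μ = 2.714, the bound 19/56 is < 1 and informative.)

P[X ≥ 8] ≤ 19/56 ≈ 0.339.


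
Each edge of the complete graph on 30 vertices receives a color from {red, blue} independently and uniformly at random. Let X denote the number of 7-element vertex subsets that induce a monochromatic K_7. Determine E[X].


Let X = Σ_S X_S over the C(30, 7) = 2035800 subsets S of size 7, where X_S = 1 if the K_7 on S is monochromatic.
For a fixed S, the K_7 on S has C(7, 2) = 21 edges. P[all 21 edges red] = (1/2)^21, and likewise for blue, so P[monochromatic] = 2·(1/2)^21 = 2^{1 − 21} = 1/1048576.
By linearity: E[X] = C(30, 7) · 2^{1 − 21} = 2035800 · 1/1048576 = 254475/131072.
Numerically: E[X] ≈ 1.941490.

E[X] = C(30,7)·2^(1−C(7,2)) = 254475/131072 ≈ 1.941490.


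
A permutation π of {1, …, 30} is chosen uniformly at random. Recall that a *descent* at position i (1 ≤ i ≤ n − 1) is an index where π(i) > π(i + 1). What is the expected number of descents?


Write X = Σ X_I over i = 1, …, 29, with X_I the indicator of one descent.
There are 29 indicators.
For each fixed i, the pair (π(i), π(i+1)) is a uniformly random ordered pair of distinct values from {1, …, 30}; by symmetry P[π(i) > π(i+1)] = 1/2.
By linearity: E[X] = 29 · (1/2) = (30 − 1) · (1/2) = 29/2 ≈ 14.50000.

E[X] = 29/2 = 14.50000.


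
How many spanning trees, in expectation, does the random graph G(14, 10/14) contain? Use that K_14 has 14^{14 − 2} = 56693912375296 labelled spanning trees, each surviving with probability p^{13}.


K_14 has 14^{14 − 2} = 56693912375296 labelled spanning trees.
For each such spanning tree H, let X_H = 1 if all 13 edges of H are present in G. Then P[X_H = 1] = p^{13} = (5/7)^{13} = 1220703125/96889010407.
By linearity: E[X] = Σ_H E[X_H] = 56693912375296 · p^{13} = 56693912375296 · 1220703125/96889010407 = 5000000000000/7.
Numerically: E[X] ≈ 7.143e+11.

E[X] = 56693912375296 · (5/7)^{13} = 5000000000000/7 ≈ 7.143e+11.


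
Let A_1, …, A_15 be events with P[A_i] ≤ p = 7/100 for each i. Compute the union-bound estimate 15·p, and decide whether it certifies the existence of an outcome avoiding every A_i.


Union bound: P[∪_{i=1}^{15} A_i] ≤ Σ_i P[A_i] ≤ 15·p = 15·(7/100) = 21/20.
Numerically: 21/20 ≈ 1.05000.
Is 21/20 < 1? NO.
Since the bound 21/20 is ≥ 1, the union bound is uninformative here; it does NOT by itself certify existence.

15·p = 21/20 ≈ 1.05000; existence NOT certified by the union bound.


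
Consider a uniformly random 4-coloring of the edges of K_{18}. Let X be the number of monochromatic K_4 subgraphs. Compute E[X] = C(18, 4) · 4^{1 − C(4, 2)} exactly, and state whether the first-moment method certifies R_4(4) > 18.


E[X] = C(18, 4) · 4^{1 − 6} = 3060 · 4^{−5} = 3060/1024.
As a reduced fraction: E[X] = 765/256 ≈ 2.988281.
Is E[X] < 1? NO.
Since E[X] ≥ 1, the first-moment bound is inconclusive at n = 18; it does NOT by itself certify R_4(4) > 18.

E[X] = 765/256 ≈ 2.988281; E[X] ≥ 1; first-moment method inconclusive here.


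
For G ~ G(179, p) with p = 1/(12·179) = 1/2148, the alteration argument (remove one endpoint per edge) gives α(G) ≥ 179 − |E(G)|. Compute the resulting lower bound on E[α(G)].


E[|E(G)|] = C(179, 2)·p = 15931 · (1/2148) = 89/12.
E[α(G)] ≥ n − E[|E(G)|] = 179 − 89/12 = 2059/12.
Numerically: ≈ 171.583.
(This is only a lower bound; the true E[α(G)] may be larger.)

E[α(G)] ≥ 2059/12 ≈ 171.583.


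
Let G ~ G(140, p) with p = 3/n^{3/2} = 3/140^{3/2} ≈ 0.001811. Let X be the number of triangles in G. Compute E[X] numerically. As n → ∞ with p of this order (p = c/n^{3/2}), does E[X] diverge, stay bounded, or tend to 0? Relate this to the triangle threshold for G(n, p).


Number of potential triangles: C(140, 3) = 447580.
Each occurs with probability p³ ≈ (0.001811)³ ≈ 5.940016e-09.
By linearity: E[X] = C(140, 3)·p³ ≈ 447580 · 5.940016e-09 ≈ 0.0027.
Since α = 3/2 > 1, p = c/n^{3/2} = o(1/n) is below the triangle threshold p ~ 1/n. Asymptotically E[X] ~ (c³/6)·n^{3(1−α)} = (3³/6)·n^{-1.5} → 0, so by Markov's inequality G has no triangles w.h.p.

E[X] ≈ 0.0027; in regime p = Θ(1/n^{3/2}) E[X] tends to 0 (below the triangle threshold p ~ 1/n).


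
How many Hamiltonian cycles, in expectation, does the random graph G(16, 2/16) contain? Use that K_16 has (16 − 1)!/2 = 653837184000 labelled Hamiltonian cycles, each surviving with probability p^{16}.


K_16 has (16 − 1)!/2 = 653837184000 labelled Hamiltonian cycles.
For each such Hamiltonian cycle H, let X_H = 1 if all 16 edges of H are present in G. Then P[X_H = 1] = p^{16} = (1/8)^{16} = 1/281474976710656.
Summing the indicators: E[X] = Σ_H E[X_H] = 653837184000 · p^{16} = 653837184000 · 1/281474976710656 = 638512875/274877906944.
Numerically: E[X] ≈ 0.002323.

E[X] = 653837184000 · (1/8)^{16} = 638512875/274877906944 ≈ 0.002323.


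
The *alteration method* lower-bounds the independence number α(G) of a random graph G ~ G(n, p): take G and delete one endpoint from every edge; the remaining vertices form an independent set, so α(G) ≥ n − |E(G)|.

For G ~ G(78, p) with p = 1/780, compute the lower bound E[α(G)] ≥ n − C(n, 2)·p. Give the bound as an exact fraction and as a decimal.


E[|E(G)|] = C(78, 2)·p = 3003 · (1/780) = 77/20.
E[α(G)] ≥ n − E[|E(G)|] = 78 − 77/20 = 1483/20.
Numerically: ≈ 74.150.
(This is only a lower bound; the true E[α(G)] may be larger.)

E[α(G)] ≥ 1483/20 ≈ 74.150.


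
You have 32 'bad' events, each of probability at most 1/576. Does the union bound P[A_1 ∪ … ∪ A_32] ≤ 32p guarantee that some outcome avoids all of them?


Union bound: P[∪_{i=1}^{32} A_i] ≤ Σ_i P[A_i] ≤ 32·p = 32·(1/576) = 1/18.
Numerically: 1/18 ≈ 0.05556.
Is 1/18 < 1? YES.
Since P[∪ A_i] ≤ 1/18 < 1, the complement has P[∩ A_i^c] ≥ 1 − 1/18 = 17/18 > 0, so some outcome avoids every A_i.

32·p = 1/18 ≈ 0.05556; existence CERTIFIED by the union bound.


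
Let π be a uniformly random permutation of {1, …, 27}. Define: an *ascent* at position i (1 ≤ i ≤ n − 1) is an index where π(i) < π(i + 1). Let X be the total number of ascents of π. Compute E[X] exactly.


Write X = Σ X_I over i = 1, …, 26, with X_I the indicator of one ascent.
There are 26 indicators.
For each fixed i, the pair (π(i), π(i+1)) is a uniformly random ordered pair of distinct values from {1, …, 27}; by symmetry P[π(i) < π(i+1)] = 1/2.
By linearity: E[X] = 26 · (1/2) = (27 − 1) · (1/2) = 13 ≈ 13.0000.

E[X] = 13 = 13.0000.


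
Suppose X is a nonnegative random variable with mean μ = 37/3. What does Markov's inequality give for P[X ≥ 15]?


μ = E[X] = 37/3, a = 15.
Markov: P[X ≥ 15] ≤ μ/a = (37/3)/15 = 37/45.
Numerically: ≈ 0.82222.
(Since a = 15 > μ = 12.33333, the bound 37/45 is < 1 and informative.)

P[X ≥ 15] ≤ 37/45 ≈ 0.82222.


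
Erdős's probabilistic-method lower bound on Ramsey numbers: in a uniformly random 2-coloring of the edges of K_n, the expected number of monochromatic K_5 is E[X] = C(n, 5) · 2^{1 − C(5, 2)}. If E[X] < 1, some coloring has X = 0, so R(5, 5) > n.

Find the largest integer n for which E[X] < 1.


We need C(n, 5) · 2^{1 − 10} < 1, i.e. C(n, 5) < 2^{10 − 1} = 512.
Check values of n near the boundary:
  n = 5: C(5, 5) = 1; 1 < 512? YES
  n = 6: C(6, 5) = 6; 6 < 512? YES
  n = 7: C(7, 5) = 21; 21 < 512? YES
  n = 8: C(8, 5) = 56; 56 < 512? YES
  n = 9: C(9, 5) = 126; 126 < 512? YES
  n = 10: C(10, 5) = 252; 252 < 512? YES
  n = 11: C(11, 5) = 462; 462 < 512? YES
  n = 12: C(12, 5) = 792; 792 < 512? NO
  n = 13: C(13, 5) = 1287; 1287 < 512? NO
The largest n with C(n, 5) < 512 is n = 11 (where E[X] = 231/256 ≈ 0.902344). Hence R(5, 5) > 11, i.e. R(5, 5) ≥ 12.

Largest n = 11; hence R(5, 5) > 11.


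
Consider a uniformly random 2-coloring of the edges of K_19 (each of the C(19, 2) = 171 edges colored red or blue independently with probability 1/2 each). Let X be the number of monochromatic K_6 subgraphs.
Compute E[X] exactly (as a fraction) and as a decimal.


Let X = Σ_S X_S over the C(19, 6) = 27132 subsets S of size 6, where X_S = 1 if the K_6 on S is monochromatic.
For a fixed S, the K_6 on S has C(6, 2) = 15 edges. P[all 15 edges red] = (1/2)^15, and likewise for blue, so P[monochromatic] = 2·(1/2)^15 = 2^{1 − 15} = 1/16384.
By linearity: E[X] = C(19, 6) · 2^{1 − 15} = 27132 · 1/16384 = 6783/4096.
Numerically: E[X] ≈ 1.65601.

E[X] = C(19,6)·2^(1−C(6,2)) = 6783/4096 ≈ 1.65601.


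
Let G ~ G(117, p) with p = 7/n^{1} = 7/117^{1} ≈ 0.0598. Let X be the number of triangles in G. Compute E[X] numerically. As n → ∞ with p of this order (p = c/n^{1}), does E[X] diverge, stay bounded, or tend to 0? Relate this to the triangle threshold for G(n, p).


Number of potential triangles: C(117, 3) = 260130.
Each occurs with probability p³ ≈ (0.0598)³ ≈ 2.14159e-04.
By linearity: E[X] = C(117, 3)·p³ ≈ 260130 · 2.14159e-04 ≈ 55.709.
Here α = 1, so p = 7/n is exactly at the triangle threshold p ~ 1/n. Asymptotically E[X] → c³/6 = 7³/6 = 343/6 ≈ 57.167, a bounded constant. In this regime the triangle count is asymptotically Poisson(c³/6).

E[X] ≈ 55.709; in regime p = Θ(1/n^{1}) E[X] stays bounded (at the triangle threshold p ~ 1/n).


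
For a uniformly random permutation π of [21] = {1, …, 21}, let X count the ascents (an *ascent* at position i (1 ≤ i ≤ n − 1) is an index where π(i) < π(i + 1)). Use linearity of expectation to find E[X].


Write X = Σ X_I over i = 1, …, 20, with X_I the indicator of one ascent.
There are 20 indicators.
For each fixed i, the pair (π(i), π(i+1)) is a uniformly random ordered pair of distinct values from {1, …, 21}; by symmetry P[π(i) < π(i+1)] = 1/2.
By linearity: E[X] = 20 · (1/2) = (21 − 1) · (1/2) = 10 ≈ 10.00000.

E[X] = 10 = 10.00000.


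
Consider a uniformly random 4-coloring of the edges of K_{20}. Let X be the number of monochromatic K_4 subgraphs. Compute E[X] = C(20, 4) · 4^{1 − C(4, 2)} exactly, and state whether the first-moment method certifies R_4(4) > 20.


E[X] = C(20, 4) · 4^{1 − 6} = 4845 · 4^{−5} = 4845/1024.
As a reduced fraction: E[X] = 4845/1024 ≈ 4.7314453.
Is E[X] < 1? NO.
Since E[X] ≥ 1, the first-moment bound is inconclusive at n = 20; it does NOT by itself certify R_4(4) > 20.

E[X] = 4845/1024 ≈ 4.7314453; E[X] ≥ 1; first-moment method inconclusive here.


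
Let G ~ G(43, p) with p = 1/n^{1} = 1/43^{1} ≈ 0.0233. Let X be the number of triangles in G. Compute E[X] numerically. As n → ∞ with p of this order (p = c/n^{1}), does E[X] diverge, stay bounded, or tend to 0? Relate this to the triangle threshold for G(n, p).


Number of potential triangles: C(43, 3) = 12341.
Each occurs with probability p³ ≈ (0.0233)³ ≈ 1.25775e-05.
By linearity: E[X] = C(43, 3)·p³ ≈ 12341 · 1.25775e-05 ≈ 0.155.
Here α = 1, so p = 1/n is exactly at the triangle threshold p ~ 1/n. Asymptotically E[X] → c³/6 = 1³/6 = 1/6 ≈ 0.167, a bounded constant. In this regime the triangle count is asymptotically Poisson(c³/6).

E[X] ≈ 0.155; in regime p = Θ(1/n^{1}) E[X] stays bounded (at the triangle threshold p ~ 1/n).


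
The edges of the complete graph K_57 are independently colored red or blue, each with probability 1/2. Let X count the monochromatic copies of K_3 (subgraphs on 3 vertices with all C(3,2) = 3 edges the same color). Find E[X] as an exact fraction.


Let X = Σ_S X_S over the C(57, 3) = 29260 subsets S of size 3, where X_S = 1 if the K_3 on S is monochromatic.
For a fixed S, the K_3 on S has C(3, 2) = 3 edges. P[all 3 edges red] = (1/2)^3, and likewise for blue, so P[monochromatic] = 2·(1/2)^3 = 2^{1 − 3} = 1/4.
Summing: E[X] = C(57, 3) · 2^{1 − 3} = 29260 · 1/4 = 7315.
Numerically: E[X] ≈ 7315.000.

E[X] = C(57,3)·2^(1−C(3,2)) = 7315 ≈ 7315.000.


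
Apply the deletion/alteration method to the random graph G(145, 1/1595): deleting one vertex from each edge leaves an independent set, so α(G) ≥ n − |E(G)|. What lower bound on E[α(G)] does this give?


E[|E(G)|] = C(145, 2)·p = 10440 · (1/1595) = 72/11.
E[α(G)] ≥ n − E[|E(G)|] = 145 − 72/11 = 1523/11.
Numerically: ≈ 138.455.
(This is only a lower bound; the true E[α(G)] may be larger.)

E[α(G)] ≥ 1523/11 ≈ 138.455.


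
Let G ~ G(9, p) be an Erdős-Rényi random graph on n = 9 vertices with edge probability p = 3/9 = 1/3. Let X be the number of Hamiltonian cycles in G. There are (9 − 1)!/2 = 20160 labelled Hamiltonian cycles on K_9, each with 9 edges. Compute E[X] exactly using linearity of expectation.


K_9 has (9 − 1)!/2 = 20160 labelled Hamiltonian cycles.
For each such Hamiltonian cycle H, let X_H = 1 if all 9 edges of H are present in G. Then P[X_H = 1] = p^{9} = (1/3)^{9} = 1/19683.
Summing the indicators: E[X] = Σ_H E[X_H] = 20160 · p^{9} = 20160 · 1/19683 = 2240/2187.
Numerically: E[X] ≈ 1.02.

E[X] = 20160 · (1/3)^{9} = 2240/2187 ≈ 1.02.


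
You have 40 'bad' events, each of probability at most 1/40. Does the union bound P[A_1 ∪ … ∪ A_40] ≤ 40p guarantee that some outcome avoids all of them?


Union bound: P[∪_{i=1}^{40} A_i] ≤ Σ_i P[A_i] ≤ 40·p = 40·(1/40) = 1.
Numerically: 1 ≈ 1.000000.
Is 1 < 1? NO.
Since the bound 1 is ≥ 1, the union bound is uninformative here; it does NOT by itself certify existence.

40·p = 1 ≈ 1.000000; existence NOT certified by the union bound.


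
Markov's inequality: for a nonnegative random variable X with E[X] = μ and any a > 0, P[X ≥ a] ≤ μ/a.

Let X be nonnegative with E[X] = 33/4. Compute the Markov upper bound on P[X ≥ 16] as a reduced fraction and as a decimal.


μ = E[X] = 33/4, a = 16.
Markov: P[X ≥ 16] ≤ μ/a = (33/4)/16 = 33/64.
Numerically: ≈ 0.515625.
(Since a = 16 > μ = 8.250000, the bound 33/64 is < 1 and informative.)

P[X ≥ 16] ≤ 33/64 ≈ 0.515625.


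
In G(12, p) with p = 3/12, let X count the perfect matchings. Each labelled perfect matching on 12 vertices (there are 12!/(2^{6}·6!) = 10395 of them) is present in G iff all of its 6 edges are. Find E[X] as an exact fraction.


K_12 has 12!/(2^{6}·6!) = 10395 labelled perfect matchings.
For each such perfect matching H, let X_H = 1 if all 6 edges of H are present in G. Then P[X_H = 1] = p^{6} = (1/4)^{6} = 1/4096.
By linearity: E[X] = Σ_H E[X_H] = 10395 · p^{6} = 10395 · 1/4096 = 10395/4096.
Numerically: E[X] ≈ 2.53784.

E[X] = 10395 · (1/4)^{6} = 10395/4096 ≈ 2.53784.


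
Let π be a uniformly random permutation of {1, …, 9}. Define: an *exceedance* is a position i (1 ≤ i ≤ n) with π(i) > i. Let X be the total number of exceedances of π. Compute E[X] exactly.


Write X = Σ_{i=1}^{9} X_i, where X_i = 1_{π(i) > i}.
For each fixed i, π(i) is uniform over {1, …, 9} (marginal of a uniform permutation), so P[π(i) > i] = (n − i)/n. Summing: Σ_{i=1}^{9} (n − i)/n = (0 + 1 + … + 8)/9 = 9(9 − 1)/(2·9) = (9 − 1)/2.
Hence E[X] = Σ_{i=1}^{9} (9 − i)/9 = 4 ≈ 4.0000.

E[X] = 4 = 4.0000.


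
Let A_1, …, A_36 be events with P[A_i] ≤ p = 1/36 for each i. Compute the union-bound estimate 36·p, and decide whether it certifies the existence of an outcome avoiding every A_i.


Union bound: P[∪_{i=1}^{36} A_i] ≤ Σ_i P[A_i] ≤ 36·p = 36·(1/36) = 1.
Numerically: 1 ≈ 1.000000.
Is 1 < 1? NO.
Since the bound 1 is ≥ 1, the union bound is uninformative here; it does NOT by itself certify existence.

36·p = 1 ≈ 1.000000; existence NOT certified by the union bound.


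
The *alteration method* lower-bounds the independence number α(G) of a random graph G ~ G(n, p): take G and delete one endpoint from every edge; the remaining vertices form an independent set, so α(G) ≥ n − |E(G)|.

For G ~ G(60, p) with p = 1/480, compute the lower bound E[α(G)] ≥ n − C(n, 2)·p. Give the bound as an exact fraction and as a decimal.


E[|E(G)|] = C(60, 2)·p = 1770 · (1/480) = 59/16.
E[α(G)] ≥ n − E[|E(G)|] = 60 − 59/16 = 901/16.
Numerically: ≈ 56.312500.
(This is only a lower bound; the true E[α(G)] may be larger.)

E[α(G)] ≥ 901/16 ≈ 56.312500.


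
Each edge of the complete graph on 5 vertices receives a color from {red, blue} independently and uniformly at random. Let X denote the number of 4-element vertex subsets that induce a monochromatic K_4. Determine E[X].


Let X = Σ_S X_S over the C(5, 4) = 5 subsets S of size 4, where X_S = 1 if the K_4 on S is monochromatic.
For a fixed S, the K_4 on S has C(4, 2) = 6 edges. P[all 6 edges red] = (1/2)^6, and likewise for blue, so P[monochromatic] = 2·(1/2)^6 = 2^{1 − 6} = 1/32.
By linearity: E[X] = C(5, 4) · 2^{1 − 6} = 5 · 1/32 = 5/32.
Numerically: E[X] ≈ 0.1562.

E[X] = C(5,4)·2^(1−C(4,2)) = 5/32 ≈ 0.1562.


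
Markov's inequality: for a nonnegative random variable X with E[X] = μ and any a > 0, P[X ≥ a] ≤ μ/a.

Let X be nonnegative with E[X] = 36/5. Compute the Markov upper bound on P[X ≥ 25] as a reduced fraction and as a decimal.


μ = E[X] = 36/5, a = 25.
Markov: P[X ≥ 25] ≤ μ/a = (36/5)/25 = 36/125.
Numerically: ≈ 0.288000.
(Since a = 25 > μ = 7.200000, the bound 36/125 is < 1 and informative.)

P[X ≥ 25] ≤ 36/125 ≈ 0.288000.


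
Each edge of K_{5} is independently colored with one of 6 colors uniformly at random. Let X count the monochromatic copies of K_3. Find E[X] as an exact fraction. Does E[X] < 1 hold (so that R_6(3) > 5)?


E[X] = C(5, 3) · 6^{1 − 3} = 10 · 6^{−2} = 10/36.
As a reduced fraction: E[X] = 5/18 ≈ 0.27778.
Is E[X] < 1? YES.
Since E[X] < 1, there exists a 6-coloring of K_{5} with no monochromatic K_3; hence R_6(3) > 5.

E[X] = 5/18 ≈ 0.27778; E[X] < 1, so R_6(3) > 5.


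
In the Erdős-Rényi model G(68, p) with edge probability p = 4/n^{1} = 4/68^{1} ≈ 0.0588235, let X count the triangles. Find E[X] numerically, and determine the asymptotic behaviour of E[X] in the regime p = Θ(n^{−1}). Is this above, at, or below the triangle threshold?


Number of potential triangles: C(68, 3) = 50116.
Each occurs with probability p³ ≈ (0.0588235)³ ≈ 2.03541624e-04.
By linearity: E[X] = C(68, 3)·p³ ≈ 50116 · 2.03541624e-04 ≈ 10.200692.
Here α = 1, so p = 4/n is exactly at the triangle threshold p ~ 1/n. Asymptotically E[X] → c³/6 = 4³/6 = 32/3 ≈ 10.666667, a bounded constant. In this regime the triangle count is asymptotically Poisson(c³/6).

E[X] ≈ 10.200692; in regime p = Θ(1/n^{1}) E[X] stays bounded (at the triangle threshold p ~ 1/n).


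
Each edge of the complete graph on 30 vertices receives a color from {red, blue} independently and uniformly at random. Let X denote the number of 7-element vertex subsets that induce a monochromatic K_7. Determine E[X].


Let X = Σ_S X_S over the C(30, 7) = 2035800 subsets S of size 7, where X_S = 1 if the K_7 on S is monochromatic.
For a fixed S, the K_7 on S has C(7, 2) = 21 edges. P[all 21 edges red] = (1/2)^21, and likewise for blue, so P[monochromatic] = 2·(1/2)^21 = 2^{1 − 21} = 1/1048576.
By linearity of expectation: E[X] = C(30, 7) · 2^{1 − 21} = 2035800 · 1/1048576 = 254475/131072.
Numerically: E[X] ≈ 1.9415.

E[X] = C(30,7)·2^(1−C(7,2)) = 254475/131072 ≈ 1.9415.


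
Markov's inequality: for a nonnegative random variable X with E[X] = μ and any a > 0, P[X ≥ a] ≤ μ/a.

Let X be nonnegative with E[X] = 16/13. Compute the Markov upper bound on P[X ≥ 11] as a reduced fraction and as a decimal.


μ = E[X] = 16/13, a = 11.
Markov: P[X ≥ 11] ≤ μ/a = (16/13)/11 = 16/143.
Numerically: ≈ 0.111888.
(Since a = 11 > μ = 1.230769, the bound 16/143 is < 1 and informative.)

P[X ≥ 11] ≤ 16/143 ≈ 0.111888.


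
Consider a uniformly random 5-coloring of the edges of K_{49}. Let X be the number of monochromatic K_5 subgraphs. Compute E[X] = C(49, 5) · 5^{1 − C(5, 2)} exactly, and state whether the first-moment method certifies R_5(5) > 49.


E[X] = C(49, 5) · 5^{1 − 10} = 1906884 · 5^{−9} = 1906884/1953125.
As a reduced fraction: E[X] = 1906884/1953125 ≈ 0.97632.
Is E[X] < 1? YES.
Since E[X] < 1, there exists a 5-coloring of K_{49} with no monochromatic K_5; hence R_5(5) > 49.

E[X] = 1906884/1953125 ≈ 0.97632; E[X] < 1, so R_5(5) > 49.


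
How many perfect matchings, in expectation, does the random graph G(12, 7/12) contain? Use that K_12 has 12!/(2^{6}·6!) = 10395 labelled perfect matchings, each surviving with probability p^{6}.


K_12 has 12!/(2^{6}·6!) = 10395 labelled perfect matchings.
For each such perfect matching H, let X_H = 1 if all 6 edges of H are present in G. Then P[X_H = 1] = p^{6} = (7/12)^{6} = 117649/2985984.
By linearity: E[X] = Σ_H E[X_H] = 10395 · p^{6} = 10395 · 117649/2985984 = 45294865/110592.
Numerically: E[X] ≈ 409.567.

E[X] = 10395 · (7/12)^{6} = 45294865/110592 ≈ 409.567.


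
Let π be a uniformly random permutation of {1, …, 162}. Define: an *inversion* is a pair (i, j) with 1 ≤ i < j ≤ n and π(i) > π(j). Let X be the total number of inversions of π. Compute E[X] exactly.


Write X = Σ X_I over the C(162, 2) = 13041 pairs i < j, with X_I the indicator of one inversion.
There are 13041 indicators.
For each fixed pair i < j, the values π(i) and π(j) are two distinct elements of {1, …, 162} in uniformly random order; by symmetry P[π(i) > π(j)] = 1/2.
By linearity: E[X] = 13041 · (1/2) = C(162, 2) · (1/2) = 13041/2 = 13041/2 ≈ 6520.5000.

E[X] = 13041/2 = 6520.5000.


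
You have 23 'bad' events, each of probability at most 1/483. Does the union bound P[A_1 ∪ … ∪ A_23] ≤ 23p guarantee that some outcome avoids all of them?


Union bound: P[∪_{i=1}^{23} A_i] ≤ Σ_i P[A_i] ≤ 23·p = 23·(1/483) = 1/21.
Numerically: 1/21 ≈ 0.048.
Is 1/21 < 1? YES.
Since P[∪ A_i] ≤ 1/21 < 1, the complement has P[∩ A_i^c] ≥ 1 − 1/21 = 20/21 > 0, so some outcome avoids every A_i.

23·p = 1/21 ≈ 0.048; existence CERTIFIED by the union bound.


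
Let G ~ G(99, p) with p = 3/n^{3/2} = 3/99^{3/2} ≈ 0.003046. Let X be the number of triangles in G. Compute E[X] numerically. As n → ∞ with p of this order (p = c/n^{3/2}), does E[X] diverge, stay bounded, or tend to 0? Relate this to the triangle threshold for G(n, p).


Number of potential triangles: C(99, 3) = 156849.
Each occurs with probability p³ ≈ (0.003046)³ ≈ 2.824915e-08.
By linearity: E[X] = C(99, 3)·p³ ≈ 156849 · 2.824915e-08 ≈ 0.0044.
Since α = 3/2 > 1, p = c/n^{3/2} = o(1/n) is below the triangle threshold p ~ 1/n. Asymptotically E[X] ~ (c³/6)·n^{3(1−α)} = (3³/6)·n^{-1.5} → 0, so by Markov's inequality G has no triangles w.h.p.

E[X] ≈ 0.0044; in regime p = Θ(1/n^{3/2}) E[X] tends to 0 (below the triangle threshold p ~ 1/n).


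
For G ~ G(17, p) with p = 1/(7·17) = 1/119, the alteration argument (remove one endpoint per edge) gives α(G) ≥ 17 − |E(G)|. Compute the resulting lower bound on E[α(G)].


E[|E(G)|] = C(17, 2)·p = 136 · (1/119) = 8/7.
E[α(G)] ≥ n − E[|E(G)|] = 17 − 8/7 = 111/7.
Numerically: ≈ 15.857.
(This is only a lower bound; the true E[α(G)] may be larger.)

E[α(G)] ≥ 111/7 ≈ 15.857.


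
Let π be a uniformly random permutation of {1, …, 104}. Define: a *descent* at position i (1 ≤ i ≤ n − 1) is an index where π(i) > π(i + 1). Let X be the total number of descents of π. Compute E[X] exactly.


Write X = Σ X_I over i = 1, …, 103, with X_I the indicator of one descent.
There are 103 indicators.
For each fixed i, the pair (π(i), π(i+1)) is a uniformly random ordered pair of distinct values from {1, …, 104}; by symmetry P[π(i) > π(i+1)] = 1/2.
By linearity: E[X] = 103 · (1/2) = (104 − 1) · (1/2) = 103/2 ≈ 51.50000.

E[X] = 103/2 = 51.50000.


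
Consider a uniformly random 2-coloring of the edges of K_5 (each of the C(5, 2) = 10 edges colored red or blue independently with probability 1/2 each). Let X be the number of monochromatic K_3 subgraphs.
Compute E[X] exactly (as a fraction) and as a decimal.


Let X = Σ_S X_S over the C(5, 3) = 10 subsets S of size 3, where X_S = 1 if the K_3 on S is monochromatic.
For a fixed S, the K_3 on S has C(3, 2) = 3 edges. P[all 3 edges red] = (1/2)^3, and likewise for blue, so P[monochromatic] = 2·(1/2)^3 = 2^{1 − 3} = 1/4.
Summing: E[X] = C(5, 3) · 2^{1 − 3} = 10 · 1/4 = 5/2.
Numerically: E[X] ≈ 2.500000.

E[X] = C(5,3)·2^(1−C(3,2)) = 5/2 ≈ 2.500000.


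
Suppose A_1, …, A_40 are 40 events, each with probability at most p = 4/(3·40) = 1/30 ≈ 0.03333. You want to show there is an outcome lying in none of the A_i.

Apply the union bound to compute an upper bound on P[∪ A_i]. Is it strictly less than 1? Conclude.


Union bound: P[∪_{i=1}^{40} A_i] ≤ Σ_i P[A_i] ≤ 40·p = 40·(1/30) = 4/3.
Numerically: 4/3 ≈ 1.33333.
Is 4/3 < 1? NO.
Since the bound 4/3 is ≥ 1, the union bound is uninformative here; it does NOT by itself certify existence.

40·p = 4/3 ≈ 1.33333; existence NOT certified by the union bound.


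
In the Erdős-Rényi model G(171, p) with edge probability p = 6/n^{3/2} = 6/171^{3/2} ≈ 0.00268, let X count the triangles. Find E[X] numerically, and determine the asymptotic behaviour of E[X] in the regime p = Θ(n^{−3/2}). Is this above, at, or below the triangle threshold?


Number of potential triangles: C(171, 3) = 818805.
Each occurs with probability p³ ≈ (0.00268)³ ≈ 1.93184e-08.
By linearity: E[X] = C(171, 3)·p³ ≈ 818805 · 1.93184e-08 ≈ 0.016.
Since α = 3/2 > 1, p = c/n^{3/2} = o(1/n) is below the triangle threshold p ~ 1/n. Asymptotically E[X] ~ (c³/6)·n^{3(1−α)} = (6³/6)·n^{-1.5} → 0, so by Markov's inequality G has no triangles w.h.p.

E[X] ≈ 0.016; in regime p = Θ(1/n^{3/2}) E[X] tends to 0 (below the triangle threshold p ~ 1/n).


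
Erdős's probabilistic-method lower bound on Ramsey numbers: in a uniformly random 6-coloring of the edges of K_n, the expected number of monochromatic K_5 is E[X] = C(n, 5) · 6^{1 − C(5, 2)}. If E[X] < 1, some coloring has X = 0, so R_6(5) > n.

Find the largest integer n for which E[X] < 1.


We need C(n, 5) · 6^{1 − 10} < 1, i.e. C(n, 5) < 6^{10 − 1} = 10077696.
Check values of n near the boundary:
  n = 65: C(65, 5) = 8259888; 8259888 < 10077696? YES
  n = 66: C(66, 5) = 8936928; 8936928 < 10077696? YES
  n = 67: C(67, 5) = 9657648; 9657648 < 10077696? YES
  n = 68: C(68, 5) = 10424128; 10424128 < 10077696? NO
  n = 69: C(69, 5) = 11238513; 11238513 < 10077696? NO
  n = 70: C(70, 5) = 12103014; 12103014 < 10077696? NO
The largest n with C(n, 5) < 10077696 is n = 67 (where E[X] = 67067/69984 ≈ 0.958). Hence R_6(5) > 67, i.e. R_6(5) ≥ 68.

Largest n = 67; hence R_6(5) > 67.


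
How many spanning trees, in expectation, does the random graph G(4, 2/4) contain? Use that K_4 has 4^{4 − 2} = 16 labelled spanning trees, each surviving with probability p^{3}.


K_4 has 4^{4 − 2} = 16 labelled spanning trees.
For each such spanning tree H, let X_H = 1 if all 3 edges of H are present in G. Then P[X_H = 1] = p^{3} = (1/2)^{3} = 1/8.
Summing the indicators: E[X] = Σ_H E[X_H] = 16 · p^{3} = 16 · 1/8 = 2.
Numerically: E[X] ≈ 2.

E[X] = 16 · (1/2)^{3} = 2 ≈ 2.


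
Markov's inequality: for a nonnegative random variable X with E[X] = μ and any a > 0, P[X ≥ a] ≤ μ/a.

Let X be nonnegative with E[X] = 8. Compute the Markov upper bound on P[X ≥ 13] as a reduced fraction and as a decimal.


μ = E[X] = 8, a = 13.
Markov: P[X ≥ 13] ≤ μ/a = (8)/13 = 8/13.
Numerically: ≈ 0.615385.
(Since a = 13 > μ = 8.000000, the bound 8/13 is < 1 and informative.)

P[X ≥ 13] ≤ 8/13 ≈ 0.615385.


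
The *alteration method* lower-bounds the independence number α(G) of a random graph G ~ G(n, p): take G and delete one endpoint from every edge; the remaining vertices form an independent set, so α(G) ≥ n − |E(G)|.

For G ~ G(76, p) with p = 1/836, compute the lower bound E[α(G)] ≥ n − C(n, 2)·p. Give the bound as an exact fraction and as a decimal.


E[|E(G)|] = C(76, 2)·p = 2850 · (1/836) = 75/22.
E[α(G)] ≥ n − E[|E(G)|] = 76 − 75/22 = 1597/22.
Numerically: ≈ 72.591.
(This is only a lower bound; the true E[α(G)] may be larger.)

E[α(G)] ≥ 1597/22 ≈ 72.591.


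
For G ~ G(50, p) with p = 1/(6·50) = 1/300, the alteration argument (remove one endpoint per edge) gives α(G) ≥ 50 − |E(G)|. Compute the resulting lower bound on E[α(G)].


E[|E(G)|] = C(50, 2)·p = 1225 · (1/300) = 49/12.
E[α(G)] ≥ n − E[|E(G)|] = 50 − 49/12 = 551/12.
Numerically: ≈ 45.91667.
(This is only a lower bound; the true E[α(G)] may be larger.)

E[α(G)] ≥ 551/12 ≈ 45.91667.


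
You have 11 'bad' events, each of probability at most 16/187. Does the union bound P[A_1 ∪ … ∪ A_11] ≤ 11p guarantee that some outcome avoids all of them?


Union bound: P[∪_{i=1}^{11} A_i] ≤ Σ_i P[A_i] ≤ 11·p = 11·(16/187) = 16/17.
Numerically: 16/17 ≈ 0.9411765.
Is 16/17 < 1? YES.
Since P[∪ A_i] ≤ 16/17 < 1, the complement has P[∩ A_i^c] ≥ 1 − 16/17 = 1/17 > 0, so some outcome avoids every A_i.

11·p = 16/17 ≈ 0.9411765; existence CERTIFIED by the union bound.


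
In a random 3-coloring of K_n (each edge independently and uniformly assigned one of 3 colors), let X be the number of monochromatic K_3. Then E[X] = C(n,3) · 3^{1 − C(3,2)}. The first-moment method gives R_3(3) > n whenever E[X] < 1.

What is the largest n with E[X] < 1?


We need C(n, 3) · 3^{1 − 3} < 1, i.e. C(n, 3) < 3^{3 − 1} = 9.
Check values of n near the boundary:
  n = 3: C(3, 3) = 1; 1 < 9? YES
  n = 4: C(4, 3) = 4; 4 < 9? YES
  n = 5: C(5, 3) = 10; 10 < 9? NO
  n = 6: C(6, 3) = 20; 20 < 9? NO
The largest n with C(n, 3) < 9 is n = 4 (where E[X] = 4/9 ≈ 0.444). Hence R_3(3) > 4, i.e. R_3(3) ≥ 5.

Largest n = 4; hence R_3(3) > 4.


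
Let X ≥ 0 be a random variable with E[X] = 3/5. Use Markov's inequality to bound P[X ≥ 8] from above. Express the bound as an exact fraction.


μ = E[X] = 3/5, a = 8.
Markov: P[X ≥ 8] ≤ μ/a = (3/5)/8 = 3/40.
Numerically: ≈ 0.075000.
(Since a = 8 > μ = 0.600000, the bound 3/40 is < 1 and informative.)

P[X ≥ 8] ≤ 3/40 ≈ 0.075000.


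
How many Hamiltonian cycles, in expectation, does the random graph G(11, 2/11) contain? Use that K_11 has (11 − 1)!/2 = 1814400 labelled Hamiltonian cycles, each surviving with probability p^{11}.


K_11 has (11 − 1)!/2 = 1814400 labelled Hamiltonian cycles.
For each such Hamiltonian cycle H, let X_H = 1 if all 11 edges of H are present in G. Then P[X_H = 1] = p^{11} = (2/11)^{11} = 2048/285311670611.
By linearity of expectation: E[X] = Σ_H E[X_H] = 1814400 · p^{11} = 1814400 · 2048/285311670611 = 3715891200/285311670611.
Numerically: E[X] ≈ 0.01302.

E[X] = 1814400 · (2/11)^{11} = 3715891200/285311670611 ≈ 0.01302.


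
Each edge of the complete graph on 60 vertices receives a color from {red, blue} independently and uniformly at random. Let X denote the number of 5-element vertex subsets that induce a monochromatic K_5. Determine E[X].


Let X = Σ_S X_S over the C(60, 5) = 5461512 subsets S of size 5, where X_S = 1 if the K_5 on S is monochromatic.
For a fixed S, the K_5 on S has C(5, 2) = 10 edges. P[all 10 edges red] = (1/2)^10, and likewise for blue, so P[monochromatic] = 2·(1/2)^10 = 2^{1 − 10} = 1/512.
Summing: E[X] = C(60, 5) · 2^{1 − 10} = 5461512 · 1/512 = 682689/64.
Numerically: E[X] ≈ 10667.0156.

E[X] = C(60,5)·2^(1−C(5,2)) = 682689/64 ≈ 10667.0156.


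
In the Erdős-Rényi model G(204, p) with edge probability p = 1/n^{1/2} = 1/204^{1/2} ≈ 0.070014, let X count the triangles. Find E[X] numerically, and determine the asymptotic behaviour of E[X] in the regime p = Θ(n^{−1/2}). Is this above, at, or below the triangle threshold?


Number of potential triangles: C(204, 3) = 1394204.
Each occurs with probability p³ ≈ (0.070014)³ ≈ 3.43205903e-04.
By linearity: E[X] = C(204, 3)·p³ ≈ 1394204 · 3.43205903e-04 ≈ 478.499043.
Since α = 1/2 < 1, p = c/n^{1/2} ≫ 1/n is above the triangle threshold p ~ 1/n. Asymptotically E[X] ~ (c³/6)·n^{3(1−α)} = (1³/6)·n^{1.5} → ∞; triangles are abundant w.h.p.

E[X] ≈ 478.499043; in regime p = Θ(1/n^{1/2}) E[X] diverges (above the triangle threshold p ~ 1/n).


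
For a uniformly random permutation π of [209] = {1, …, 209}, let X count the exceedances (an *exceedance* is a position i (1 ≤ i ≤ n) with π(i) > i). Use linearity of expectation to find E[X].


Write X = Σ_{i=1}^{209} X_i, where X_i = 1_{π(i) > i}.
For each fixed i, π(i) is uniform over {1, …, 209} (marginal of a uniform permutation), so P[π(i) > i] = (n − i)/n. Summing: Σ_{i=1}^{209} (n − i)/n = (0 + 1 + … + 208)/209 = 209(209 − 1)/(2·209) = (209 − 1)/2.
Hence E[X] = Σ_{i=1}^{209} (209 − i)/209 = 104 ≈ 104.000000.

E[X] = 104 = 104.000000.


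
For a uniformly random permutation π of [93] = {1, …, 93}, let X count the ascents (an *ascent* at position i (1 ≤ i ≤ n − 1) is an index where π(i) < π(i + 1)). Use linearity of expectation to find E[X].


Write X = Σ X_I over i = 1, …, 92, with X_I the indicator of one ascent.
There are 92 indicators.
For each fixed i, the pair (π(i), π(i+1)) is a uniformly random ordered pair of distinct values from {1, …, 93}; by symmetry P[π(i) < π(i+1)] = 1/2.
By linearity: E[X] = 92 · (1/2) = (93 − 1) · (1/2) = 46 ≈ 46.0000.

E[X] = 46 = 46.0000.


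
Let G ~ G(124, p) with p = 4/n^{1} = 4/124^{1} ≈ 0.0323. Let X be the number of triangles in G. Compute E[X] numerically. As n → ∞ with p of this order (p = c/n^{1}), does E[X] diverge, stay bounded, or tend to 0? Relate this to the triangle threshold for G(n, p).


Number of potential triangles: C(124, 3) = 310124.
Each occurs with probability p³ ≈ (0.0323)³ ≈ 3.35672e-05.
By linearity: E[X] = C(124, 3)·p³ ≈ 310124 · 3.35672e-05 ≈ 10.410.
Here α = 1, so p = 4/n is exactly at the triangle threshold p ~ 1/n. Asymptotically E[X] → c³/6 = 4³/6 = 32/3 ≈ 10.667, a bounded constant. In this regime the triangle count is asymptotically Poisson(c³/6).

E[X] ≈ 10.410; in regime p = Θ(1/n^{1}) E[X] stays bounded (at the triangle threshold p ~ 1/n).


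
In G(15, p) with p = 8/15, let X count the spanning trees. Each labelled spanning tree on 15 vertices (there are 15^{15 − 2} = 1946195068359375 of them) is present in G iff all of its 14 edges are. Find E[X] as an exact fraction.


K_15 has 15^{15 − 2} = 1946195068359375 labelled spanning trees.
For each such spanning tree H, let X_H = 1 if all 14 edges of H are present in G. Then P[X_H = 1] = p^{14} = (8/15)^{14} = 4398046511104/29192926025390625.
By linearity: E[X] = Σ_H E[X_H] = 1946195068359375 · p^{14} = 1946195068359375 · 4398046511104/29192926025390625 = 4398046511104/15.
Numerically: E[X] ≈ 2.93203e+11.

E[X] = 1946195068359375 · (8/15)^{14} = 4398046511104/15 ≈ 2.93203e+11.


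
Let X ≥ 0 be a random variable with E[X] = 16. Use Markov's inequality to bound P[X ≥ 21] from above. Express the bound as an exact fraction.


μ = E[X] = 16, a = 21.
Markov: P[X ≥ 21] ≤ μ/a = (16)/21 = 16/21.
Numerically: ≈ 0.762.
(Since a = 21 > μ = 16.000, the bound 16/21 is < 1 and informative.)

P[X ≥ 21] ≤ 16/21 ≈ 0.762.


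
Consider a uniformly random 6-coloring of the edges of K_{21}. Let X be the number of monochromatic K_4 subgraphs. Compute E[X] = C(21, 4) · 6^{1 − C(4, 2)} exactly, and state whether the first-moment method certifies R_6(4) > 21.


E[X] = C(21, 4) · 6^{1 − 6} = 5985 · 6^{−5} = 5985/7776.
As a reduced fraction: E[X] = 665/864 ≈ 0.7696759.
Is E[X] < 1? YES.
Since E[X] < 1, there exists a 6-coloring of K_{21} with no monochromatic K_4; hence R_6(4) > 21.

E[X] = 665/864 ≈ 0.7696759; E[X] < 1, so R_6(4) > 21.


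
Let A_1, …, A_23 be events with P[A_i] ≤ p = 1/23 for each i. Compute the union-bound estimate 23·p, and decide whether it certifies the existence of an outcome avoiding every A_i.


Union bound: P[∪_{i=1}^{23} A_i] ≤ Σ_i P[A_i] ≤ 23·p = 23·(1/23) = 1.
Numerically: 1 ≈ 1.00000.
Is 1 < 1? NO.
Since the bound 1 is ≥ 1, the union bound is uninformative here; it does NOT by itself certify existence.

23·p = 1 ≈ 1.00000; existence NOT certified by the union bound.


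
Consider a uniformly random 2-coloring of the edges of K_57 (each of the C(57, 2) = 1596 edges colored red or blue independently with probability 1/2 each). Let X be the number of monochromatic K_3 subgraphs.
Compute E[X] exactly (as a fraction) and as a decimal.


Let X = Σ_S X_S over the C(57, 3) = 29260 subsets S of size 3, where X_S = 1 if the K_3 on S is monochromatic.
For a fixed S, the K_3 on S has C(3, 2) = 3 edges. P[all 3 edges red] = (1/2)^3, and likewise for blue, so P[monochromatic] = 2·(1/2)^3 = 2^{1 − 3} = 1/4.
By linearity of expectation: E[X] = C(57, 3) · 2^{1 − 3} = 29260 · 1/4 = 7315.
Numerically: E[X] ≈ 7315.00000.

E[X] = C(57,3)·2^(1−C(3,2)) = 7315 ≈ 7315.00000.


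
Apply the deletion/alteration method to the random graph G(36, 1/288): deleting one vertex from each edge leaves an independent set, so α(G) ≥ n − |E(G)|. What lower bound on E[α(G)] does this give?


E[|E(G)|] = C(36, 2)·p = 630 · (1/288) = 35/16.
E[α(G)] ≥ n − E[|E(G)|] = 36 − 35/16 = 541/16.
Numerically: ≈ 33.81250.
(This is only a lower bound; the true E[α(G)] may be larger.)

E[α(G)] ≥ 541/16 ≈ 33.81250.
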